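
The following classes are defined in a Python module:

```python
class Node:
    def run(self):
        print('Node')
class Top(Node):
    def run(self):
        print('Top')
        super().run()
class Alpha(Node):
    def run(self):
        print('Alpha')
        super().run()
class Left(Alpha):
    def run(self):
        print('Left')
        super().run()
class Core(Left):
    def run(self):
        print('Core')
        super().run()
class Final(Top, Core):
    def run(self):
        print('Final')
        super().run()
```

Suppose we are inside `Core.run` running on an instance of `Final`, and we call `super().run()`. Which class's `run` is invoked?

L[Final] = Final + merge(L[Top], L[Core], [Top Core])
  take Top:  [Top Node object] + [Core Left Alpha Node object] + [Top Core]
  take Core:  [Node object] + [Core Left Alpha Node object] + [Core]
  take Left:  [Node object] + [Left Alpha Node object]
  take Alpha:  [Node object] + [Alpha Node object]
  take Node:  [Node object] + [Node object]
  take object:  [object] + [object]
MRO: Final Top Core Left Alpha Node object
super() in Core.run on a Final instance goes to the class after Core in Final's MRO: Left.

Left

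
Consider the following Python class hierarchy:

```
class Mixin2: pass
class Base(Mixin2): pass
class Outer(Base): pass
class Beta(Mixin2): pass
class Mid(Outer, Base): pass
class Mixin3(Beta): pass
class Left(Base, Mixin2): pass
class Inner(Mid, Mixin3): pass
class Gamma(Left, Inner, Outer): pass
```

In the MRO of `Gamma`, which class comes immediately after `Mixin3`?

L[Gamma] = Gamma + merge(L[Left], L[Inner], L[Outer], [Left Inner Outer])
  take Left:  [Left Base Mixin2 object] + [Inner Mid Outer Base Mixin3 Beta Mixin2 object] + [Outer Base Mixin2 object] + [Left Inner Outer]
  take Inner:  [Base Mixin2 object] + [Inner Mid Outer Base Mixin3 Beta Mixin2 object] + [Outer Base Mixin2 object] + [Inner Outer]
  take Mid:  [Base Mixin2 object] + [Mid Outer Base Mixin3 Beta Mixin2 object] + [Outer Base Mixin2 object] + [Outer]
  take Outer:  [Base Mixin2 object] + [Outer Base Mixin3 Beta Mixin2 object] + [Outer Base Mixin2 object] + [Outer]
  take Base:  [Base Mixin2 object] + [Base Mixin3 Beta Mixin2 object] + [Base Mixin2 object]
  take Mixin3:  [Mixin2 object] + [Mixin3 Beta Mixin2 object] + [Mixin2 object]
  take Beta:  [Mixin2 object] + [Beta Mixin2 object] + [Mixin2 object]
  take Mixin2:  [Mixin2 object] + [Mixin2 object] + [Mixin2 object]
  take object:  [object] + [object] + [object]
MRO: Gamma Left Inner Mid Outer Base Mixin3 Beta Mixin2 object
Mixin3 is at position 6; next is Beta.

Beta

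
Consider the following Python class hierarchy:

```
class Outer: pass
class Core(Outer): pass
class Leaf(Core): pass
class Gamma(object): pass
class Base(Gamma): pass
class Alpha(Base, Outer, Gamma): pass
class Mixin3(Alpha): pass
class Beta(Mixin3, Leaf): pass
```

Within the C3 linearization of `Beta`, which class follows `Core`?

L[Beta] = Beta + merge(L[Mixin3], L[Leaf], [Mixin3 Leaf])
  take Mixin3:  [Mixin3 Alpha Base Outer Gamma object] + [Leaf Core Outer object] + [Mixin3 Leaf]
  take Alpha:  [Alpha Base Outer Gamma object] + [Leaf Core Outer object] + [Leaf]
  take Base:  [Base Outer Gamma object] + [Leaf Core Outer object] + [Leaf]
  take Leaf:  [Outer Gamma object] + [Leaf Core Outer object] + [Leaf]
  take Core:  [Outer Gamma object] + [Core Outer object]
  take Outer:  [Outer Gamma object] + [Outer object]
  take Gamma:  [Gamma object] + [object]
  take object:  [object] + [object]
MRO: Beta Mixin3 Alpha Base Leaf Core Outer Gamma object
Core is at position 5; next is Outer.

Outer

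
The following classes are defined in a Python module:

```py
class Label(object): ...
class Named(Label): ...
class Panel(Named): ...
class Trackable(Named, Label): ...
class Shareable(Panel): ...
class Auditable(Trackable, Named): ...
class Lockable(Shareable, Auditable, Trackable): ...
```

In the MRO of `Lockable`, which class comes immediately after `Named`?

Label

L[Lockable] = Lockable + merge(L[Shareable], L[Auditable], L[Trackable], [Shareable Auditable Trackable])
  take Shareable:  [Shareable Panel Named Label object] + [Auditable Trackable Named Label object] + [Trackable Named Label object] + [Shareable Auditable Trackable]
  take Panel:  [Panel Named Label object] + [Auditable Trackable Named Label object] + [Trackable Named Label object] + [Auditable Trackable]
  take Auditable:  [Named Label object] + [Auditable Trackable Named Label object] + [Trackable Named Label object] + [Auditable Trackable]
  take Trackable:  [Named Label object] + [Trackable Named Label object] + [Trackable Named Label object] + [Trackable]
  take Named:  [Named Label object] + [Named Label object] + [Named Label object]
  take Label:  [Label object] + [Label object] + [Label object]
  take object:  [object] + [object] + [object]
MRO: Lockable Shareable Panel Auditable Trackable Named Label object
Named is at position 5; next is Label.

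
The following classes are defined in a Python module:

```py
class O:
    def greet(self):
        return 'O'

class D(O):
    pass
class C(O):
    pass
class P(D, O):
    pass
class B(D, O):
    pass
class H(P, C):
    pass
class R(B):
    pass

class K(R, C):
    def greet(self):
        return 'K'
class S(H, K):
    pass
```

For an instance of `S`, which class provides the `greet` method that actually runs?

K

L[S] = S + merge(L[H], L[K], [H K])
  take H:  [H P D C O object] + [K R B D C O object] + [H K]
  take P:  [P D C O object] + [K R B D C O object] + [K]
  take K:  [D C O object] + [K R B D C O object] + [K]
  take R:  [D C O object] + [R B D C O object]
  take B:  [D C O object] + [B D C O object]
  take D:  [D C O object] + [D C O object]
  take C:  [C O object] + [C O object]
  take O:  [O object] + [O object]
  take object:  [object] + [object]
MRO: S H P K R B D C O object
greet is defined in: K, O. First along the MRO is K.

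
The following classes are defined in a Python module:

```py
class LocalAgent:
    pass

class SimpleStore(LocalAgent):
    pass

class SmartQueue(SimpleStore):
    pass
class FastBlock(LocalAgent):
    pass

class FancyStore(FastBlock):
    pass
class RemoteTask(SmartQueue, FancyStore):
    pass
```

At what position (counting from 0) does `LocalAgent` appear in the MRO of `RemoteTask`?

L[RemoteTask] = RemoteTask + merge(L[SmartQueue], L[FancyStore], [SmartQueue FancyStore])
  take SmartQueue:  [SmartQueue SimpleStore LocalAgent object] + [FancyStore FastBlock LocalAgent object] + [SmartQueue FancyStore]
  take SimpleStore:  [SimpleStore LocalAgent object] + [FancyStore FastBlock LocalAgent object] + [FancyStore]
  take FancyStore:  [LocalAgent object] + [FancyStore FastBlock LocalAgent object] + [FancyStore]
  take FastBlock:  [LocalAgent object] + [FastBlock LocalAgent object]
  take LocalAgent:  [LocalAgent object] + [LocalAgent object]
  take object:  [object] + [object]
MRO: RemoteTask SmartQueue SimpleStore FancyStore FastBlock LocalAgent object
LocalAgent sits at index 5.

5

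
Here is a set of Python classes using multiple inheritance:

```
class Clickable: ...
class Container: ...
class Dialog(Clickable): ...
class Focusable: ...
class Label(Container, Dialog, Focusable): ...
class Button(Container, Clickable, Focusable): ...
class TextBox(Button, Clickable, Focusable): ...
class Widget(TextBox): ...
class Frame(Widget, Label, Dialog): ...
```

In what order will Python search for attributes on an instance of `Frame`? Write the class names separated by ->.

Frame -> Widget -> TextBox -> Button -> Label -> Container -> Dialog -> Clickable -> Focusable -> object

L[Frame] = Frame + merge(L[Widget], L[Label], L[Dialog], [Widget Label Dialog])
  take Widget:  [Widget TextBox Button Container Clickable Focusable object] + [Label Container Dialog Clickable Focusable object] + [Dialog Clickable object] + [Widget Label Dialog]
  take TextBox:  [TextBox Button Container Clickable Focusable object] + [Label Container Dialog Clickable Focusable object] + [Dialog Clickable object] + [Label Dialog]
  take Button:  [Button Container Clickable Focusable object] + [Label Container Dialog Clickable Focusable object] + [Dialog Clickable object] + [Label Dialog]
  take Label:  [Container Clickable Focusable object] + [Label Container Dialog Clickable Focusable object] + [Dialog Clickable object] + [Label Dialog]
  take Container:  [Container Clickable Focusable object] + [Container Dialog Clickable Focusable object] + [Dialog Clickable object] + [Dialog]
  take Dialog:  [Clickable Focusable object] + [Dialog Clickable Focusable object] + [Dialog Clickable object] + [Dialog]
  take Clickable:  [Clickable Focusable object] + [Clickable Focusable object] + [Clickable object]
  take Focusable:  [Focusable object] + [Focusable object] + [object]
  take object:  [object] + [object] + [object]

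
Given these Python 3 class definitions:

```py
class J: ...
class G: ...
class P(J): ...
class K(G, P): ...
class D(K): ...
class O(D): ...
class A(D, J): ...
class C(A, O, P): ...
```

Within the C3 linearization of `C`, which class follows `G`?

P

L[C] = C + merge(L[A], L[O], L[P], [A O P])
  take A:  [A D K G P J object] + [O D K G P J object] + [P J object] + [A O P]
  take O:  [D K G P J object] + [O D K G P J object] + [P J object] + [O P]
  take D:  [D K G P J object] + [D K G P J object] + [P J object] + [P]
  take K:  [K G P J object] + [K G P J object] + [P J object] + [P]
  take G:  [G P J object] + [G P J object] + [P J object] + [P]
  take P:  [P J object] + [P J object] + [P J object] + [P]
  take J:  [J object] + [J object] + [J object]
  take object:  [object] + [object] + [object]
MRO: C A O D K G P J object
G is at position 5; next is P.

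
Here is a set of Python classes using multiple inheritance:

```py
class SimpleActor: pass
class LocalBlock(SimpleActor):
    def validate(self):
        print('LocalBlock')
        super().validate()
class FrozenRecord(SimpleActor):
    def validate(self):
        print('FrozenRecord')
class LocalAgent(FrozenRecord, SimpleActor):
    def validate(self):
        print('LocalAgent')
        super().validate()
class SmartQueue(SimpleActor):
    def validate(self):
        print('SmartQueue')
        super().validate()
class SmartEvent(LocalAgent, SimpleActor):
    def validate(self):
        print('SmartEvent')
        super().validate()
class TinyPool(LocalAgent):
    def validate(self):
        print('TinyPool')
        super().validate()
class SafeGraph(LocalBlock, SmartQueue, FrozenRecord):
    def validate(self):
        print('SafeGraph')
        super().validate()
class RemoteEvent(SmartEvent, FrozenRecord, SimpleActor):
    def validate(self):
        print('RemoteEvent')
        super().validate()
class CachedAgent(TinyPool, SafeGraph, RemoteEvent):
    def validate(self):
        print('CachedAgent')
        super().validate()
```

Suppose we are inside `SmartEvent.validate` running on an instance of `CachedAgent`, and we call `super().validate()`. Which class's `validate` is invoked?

LocalAgent

L[CachedAgent] = CachedAgent + merge(L[TinyPool], L[SafeGraph], L[RemoteEvent], [TinyPool SafeGraph RemoteEvent])
  take TinyPool:  [TinyPool LocalAgent FrozenRecord SimpleActor object] + [SafeGraph LocalBlock SmartQueue FrozenRecord SimpleActor object] + [RemoteEvent SmartEvent LocalAgent FrozenRecord SimpleActor object] + [TinyPool SafeGraph RemoteEvent]
  take SafeGraph:  [LocalAgent FrozenRecord SimpleActor object] + [SafeGraph LocalBlock SmartQueue FrozenRecord SimpleActor object] + [RemoteEvent SmartEvent LocalAgent FrozenRecord SimpleActor object] + [SafeGraph RemoteEvent]
  take LocalBlock:  [LocalAgent FrozenRecord SimpleActor object] + [LocalBlock SmartQueue FrozenRecord SimpleActor object] + [RemoteEvent SmartEvent LocalAgent FrozenRecord SimpleActor object] + [RemoteEvent]
  take SmartQueue:  [LocalAgent FrozenRecord SimpleActor object] + [SmartQueue FrozenRecord SimpleActor object] + [RemoteEvent SmartEvent LocalAgent FrozenRecord SimpleActor object] + [RemoteEvent]
  take RemoteEvent:  [LocalAgent FrozenRecord SimpleActor object] + [FrozenRecord SimpleActor object] + [RemoteEvent SmartEvent LocalAgent FrozenRecord SimpleActor object] + [RemoteEvent]
  take SmartEvent:  [LocalAgent FrozenRecord SimpleActor object] + [FrozenRecord SimpleActor object] + [SmartEvent LocalAgent FrozenRecord SimpleActor object]
  take LocalAgent:  [LocalAgent FrozenRecord SimpleActor object] + [FrozenRecord SimpleActor object] + [LocalAgent FrozenRecord SimpleActor object]
  take FrozenRecord:  [FrozenRecord SimpleActor object] + [FrozenRecord SimpleActor object] + [FrozenRecord SimpleActor object]
  take SimpleActor:  [SimpleActor object] + [SimpleActor object] + [SimpleActor object]
  take object:  [object] + [object] + [object]
MRO: CachedAgent TinyPool SafeGraph LocalBlock SmartQueue RemoteEvent SmartEvent LocalAgent FrozenRecord SimpleActor object
super() in SmartEvent.validate on a CachedAgent instance goes to the class after SmartEvent in CachedAgent's MRO: LocalAgent.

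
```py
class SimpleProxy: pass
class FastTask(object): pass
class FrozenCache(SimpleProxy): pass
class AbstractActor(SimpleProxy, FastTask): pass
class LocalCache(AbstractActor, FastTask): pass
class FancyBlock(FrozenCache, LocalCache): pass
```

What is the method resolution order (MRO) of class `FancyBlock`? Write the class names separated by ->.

FancyBlock -> FrozenCache -> LocalCache -> AbstractActor -> SimpleProxy -> FastTask -> object

L[FancyBlock] = FancyBlock + merge(L[FrozenCache], L[LocalCache], [FrozenCache LocalCache])
  take FrozenCache:  [FrozenCache SimpleProxy object] + [LocalCache AbstractActor SimpleProxy FastTask object] + [FrozenCache LocalCache]
  take LocalCache:  [SimpleProxy object] + [LocalCache AbstractActor SimpleProxy FastTask object] + [LocalCache]
  take AbstractActor:  [SimpleProxy object] + [AbstractActor SimpleProxy FastTask object]
  take SimpleProxy:  [SimpleProxy object] + [SimpleProxy FastTask object]
  take FastTask:  [object] + [FastTask object]
  take object:  [object] + [object]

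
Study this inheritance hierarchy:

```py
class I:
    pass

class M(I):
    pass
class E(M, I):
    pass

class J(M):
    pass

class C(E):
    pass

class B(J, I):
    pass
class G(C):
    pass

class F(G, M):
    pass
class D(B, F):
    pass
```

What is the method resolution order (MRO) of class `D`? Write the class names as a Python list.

[D, B, J, F, G, C, E, M, I, object]

L[D] = D + merge(L[B], L[F], [B F])
  take B:  [B J M I object] + [F G C E M I object] + [B F]
  take J:  [J M I object] + [F G C E M I object] + [F]
  take F:  [M I object] + [F G C E M I object] + [F]
  take G:  [M I object] + [G C E M I object]
  take C:  [M I object] + [C E M I object]
  take E:  [M I object] + [E M I object]
  take M:  [M I object] + [M I object]
  take I:  [I object] + [I object]
  take object:  [object] + [object]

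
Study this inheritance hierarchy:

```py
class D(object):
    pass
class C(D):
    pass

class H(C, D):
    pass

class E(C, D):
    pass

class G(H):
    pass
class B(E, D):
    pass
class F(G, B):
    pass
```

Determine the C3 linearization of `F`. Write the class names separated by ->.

F -> G -> H -> B -> E -> C -> D -> object

L[F] = F + merge(L[G], L[B], [G B])
  take G:  [G H C D object] + [B E C D object] + [G B]
  take H:  [H C D object] + [B E C D object] + [B]
  take B:  [C D object] + [B E C D object] + [B]
  take E:  [C D object] + [E C D object]
  take C:  [C D object] + [C D object]
  take D:  [D object] + [D object]
  take object:  [object] + [object]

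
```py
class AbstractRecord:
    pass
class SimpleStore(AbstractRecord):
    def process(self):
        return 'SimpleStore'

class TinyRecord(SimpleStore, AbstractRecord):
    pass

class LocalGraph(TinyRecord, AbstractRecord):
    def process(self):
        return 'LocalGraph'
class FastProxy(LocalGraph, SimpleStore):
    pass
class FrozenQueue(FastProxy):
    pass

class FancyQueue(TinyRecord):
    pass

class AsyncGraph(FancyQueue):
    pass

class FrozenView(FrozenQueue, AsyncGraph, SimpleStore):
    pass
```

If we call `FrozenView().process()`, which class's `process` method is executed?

LocalGraph

L[FrozenView] = FrozenView + merge(L[FrozenQueue], L[AsyncGraph], L[SimpleStore], [FrozenQueue AsyncGraph SimpleStore])
  take FrozenQueue:  [FrozenQueue FastProxy LocalGraph TinyRecord SimpleStore AbstractRecord object] + [AsyncGraph FancyQueue TinyRecord SimpleStore AbstractRecord object] + [SimpleStore AbstractRecord object] + [FrozenQueue AsyncGraph SimpleStore]
  take FastProxy:  [FastProxy LocalGraph TinyRecord SimpleStore AbstractRecord object] + [AsyncGraph FancyQueue TinyRecord SimpleStore AbstractRecord object] + [SimpleStore AbstractRecord object] + [AsyncGraph SimpleStore]
  take LocalGraph:  [LocalGraph TinyRecord SimpleStore AbstractRecord object] + [AsyncGraph FancyQueue TinyRecord SimpleStore AbstractRecord object] + [SimpleStore AbstractRecord object] + [AsyncGraph SimpleStore]
  take AsyncGraph:  [TinyRecord SimpleStore AbstractRecord object] + [AsyncGraph FancyQueue TinyRecord SimpleStore AbstractRecord object] + [SimpleStore AbstractRecord object] + [AsyncGraph SimpleStore]
  take FancyQueue:  [TinyRecord SimpleStore AbstractRecord object] + [FancyQueue TinyRecord SimpleStore AbstractRecord object] + [SimpleStore AbstractRecord object] + [SimpleStore]
  take TinyRecord:  [TinyRecord SimpleStore AbstractRecord object] + [TinyRecord SimpleStore AbstractRecord object] + [SimpleStore AbstractRecord object] + [SimpleStore]
  take SimpleStore:  [SimpleStore AbstractRecord object] + [SimpleStore AbstractRecord object] + [SimpleStore AbstractRecord object] + [SimpleStore]
  take AbstractRecord:  [AbstractRecord object] + [AbstractRecord object] + [AbstractRecord object]
  take object:  [object] + [object] + [object]
MRO: FrozenView FrozenQueue FastProxy LocalGraph AsyncGraph FancyQueue TinyRecord SimpleStore AbstractRecord object
process is defined in: LocalGraph, SimpleStore. First along the MRO is LocalGraph.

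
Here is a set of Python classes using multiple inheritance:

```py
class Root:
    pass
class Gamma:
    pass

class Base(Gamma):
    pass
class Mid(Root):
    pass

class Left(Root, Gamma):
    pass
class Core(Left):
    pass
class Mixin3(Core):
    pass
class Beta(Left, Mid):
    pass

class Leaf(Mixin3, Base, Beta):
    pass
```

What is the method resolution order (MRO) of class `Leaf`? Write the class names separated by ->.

Leaf -> Mixin3 -> Core -> Base -> Beta -> Left -> Mid -> Root -> Gamma -> object

L[Leaf] = Leaf + merge(L[Mixin3], L[Base], L[Beta], [Mixin3 Base Beta])
  take Mixin3:  [Mixin3 Core Left Root Gamma object] + [Base Gamma object] + [Beta Left Mid Root Gamma object] + [Mixin3 Base Beta]
  take Core:  [Core Left Root Gamma object] + [Base Gamma object] + [Beta Left Mid Root Gamma object] + [Base Beta]
  take Base:  [Left Root Gamma object] + [Base Gamma object] + [Beta Left Mid Root Gamma object] + [Base Beta]
  take Beta:  [Left Root Gamma object] + [Gamma object] + [Beta Left Mid Root Gamma object] + [Beta]
  take Left:  [Left Root Gamma object] + [Gamma object] + [Left Mid Root Gamma object]
  take Mid:  [Root Gamma object] + [Gamma object] + [Mid Root Gamma object]
  take Root:  [Root Gamma object] + [Gamma object] + [Root Gamma object]
  take Gamma:  [Gamma object] + [Gamma object] + [Gamma object]
  take object:  [object] + [object] + [object]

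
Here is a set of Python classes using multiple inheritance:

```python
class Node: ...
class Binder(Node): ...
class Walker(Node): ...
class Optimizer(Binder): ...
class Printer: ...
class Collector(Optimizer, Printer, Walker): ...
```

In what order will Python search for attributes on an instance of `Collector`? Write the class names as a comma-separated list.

Collector, Optimizer, Binder, Printer, Walker, Node, object

L[Collector] = Collector + merge(L[Optimizer], L[Printer], L[Walker], [Optimizer Printer Walker])
  take Optimizer:  [Optimizer Binder Node object] + [Printer object] + [Walker Node object] + [Optimizer Printer Walker]
  take Binder:  [Binder Node object] + [Printer object] + [Walker Node object] + [Printer Walker]
  take Printer:  [Node object] + [Printer object] + [Walker Node object] + [Printer Walker]
  take Walker:  [Node object] + [object] + [Walker Node object] + [Walker]
  take Node:  [Node object] + [object] + [Node object]
  take object:  [object] + [object] + [object]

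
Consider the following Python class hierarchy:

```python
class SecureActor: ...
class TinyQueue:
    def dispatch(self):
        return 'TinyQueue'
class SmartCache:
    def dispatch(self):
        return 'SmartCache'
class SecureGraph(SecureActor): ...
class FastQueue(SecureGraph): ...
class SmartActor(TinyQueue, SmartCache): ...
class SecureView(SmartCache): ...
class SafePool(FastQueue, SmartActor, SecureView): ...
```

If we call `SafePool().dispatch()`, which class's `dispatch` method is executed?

L[SafePool] = SafePool + merge(L[FastQueue], L[SmartActor], L[SecureView], [FastQueue SmartActor SecureView])
  take FastQueue:  [FastQueue SecureGraph SecureActor object] + [SmartActor TinyQueue SmartCache object] + [SecureView SmartCache object] + [FastQueue SmartActor SecureView]
  take SecureGraph:  [SecureGraph SecureActor object] + [SmartActor TinyQueue SmartCache object] + [SecureView SmartCache object] + [SmartActor SecureView]
  take SecureActor:  [SecureActor object] + [SmartActor TinyQueue SmartCache object] + [SecureView SmartCache object] + [SmartActor SecureView]
  take SmartActor:  [object] + [SmartActor TinyQueue SmartCache object] + [SecureView SmartCache object] + [SmartActor SecureView]
  take TinyQueue:  [object] + [TinyQueue SmartCache object] + [SecureView SmartCache object] + [SecureView]
  take SecureView:  [object] + [SmartCache object] + [SecureView SmartCache object] + [SecureView]
  take SmartCache:  [object] + [SmartCache object] + [SmartCache object]
  take object:  [object] + [object] + [object]
MRO: SafePool FastQueue SecureGraph SecureActor SmartActor TinyQueue SecureView SmartCache object
dispatch is defined in: SmartCache, TinyQueue. First along the MRO is TinyQueue.

TinyQueue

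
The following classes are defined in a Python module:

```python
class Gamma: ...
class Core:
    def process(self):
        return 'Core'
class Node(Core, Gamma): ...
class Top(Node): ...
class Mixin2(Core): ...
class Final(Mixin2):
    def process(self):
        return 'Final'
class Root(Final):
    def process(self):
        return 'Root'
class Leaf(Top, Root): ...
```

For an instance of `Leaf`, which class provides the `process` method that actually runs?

Root

L[Leaf] = Leaf + merge(L[Top], L[Root], [Top Root])
  take Top:  [Top Node Core Gamma object] + [Root Final Mixin2 Core object] + [Top Root]
  take Node:  [Node Core Gamma object] + [Root Final Mixin2 Core object] + [Root]
  take Root:  [Core Gamma object] + [Root Final Mixin2 Core object] + [Root]
  take Final:  [Core Gamma object] + [Final Mixin2 Core object]
  take Mixin2:  [Core Gamma object] + [Mixin2 Core object]
  take Core:  [Core Gamma object] + [Core object]
  take Gamma:  [Gamma object] + [object]
  take object:  [object] + [object]
MRO: Leaf Top Node Root Final Mixin2 Core Gamma object
process is defined in: Core, Final, Root. First along the MRO is Root.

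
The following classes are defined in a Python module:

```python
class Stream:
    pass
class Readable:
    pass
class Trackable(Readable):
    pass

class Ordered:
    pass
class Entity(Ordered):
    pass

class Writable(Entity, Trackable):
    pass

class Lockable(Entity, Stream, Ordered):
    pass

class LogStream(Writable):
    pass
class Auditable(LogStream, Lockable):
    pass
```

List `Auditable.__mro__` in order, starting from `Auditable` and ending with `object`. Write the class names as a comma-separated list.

Auditable, LogStream, Writable, Lockable, Entity, Stream, Ordered, Trackable, Readable, object

L[Auditable] = Auditable + merge(L[LogStream], L[Lockable], [LogStream Lockable])
  take LogStream:  [LogStream Writable Entity Ordered Trackable Readable object] + [Lockable Entity Stream Ordered object] + [LogStream Lockable]
  take Writable:  [Writable Entity Ordered Trackable Readable object] + [Lockable Entity Stream Ordered object] + [Lockable]
  take Lockable:  [Entity Ordered Trackable Readable object] + [Lockable Entity Stream Ordered object] + [Lockable]
  take Entity:  [Entity Ordered Trackable Readable object] + [Entity Stream Ordered object]
  take Stream:  [Ordered Trackable Readable object] + [Stream Ordered object]
  take Ordered:  [Ordered Trackable Readable object] + [Ordered object]
  take Trackable:  [Trackable Readable object] + [object]
  take Readable:  [Readable object] + [object]
  take object:  [object] + [object]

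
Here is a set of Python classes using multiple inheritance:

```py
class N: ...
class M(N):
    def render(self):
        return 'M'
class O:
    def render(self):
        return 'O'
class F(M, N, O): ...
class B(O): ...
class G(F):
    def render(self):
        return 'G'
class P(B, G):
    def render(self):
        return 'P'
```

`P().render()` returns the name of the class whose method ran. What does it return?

P

L[P] = P + merge(L[B], L[G], [B G])
  take B:  [B O object] + [G F M N O object] + [B G]
  take G:  [O object] + [G F M N O object] + [G]
  take F:  [O object] + [F M N O object]
  take M:  [O object] + [M N O object]
  take N:  [O object] + [N O object]
  take O:  [O object] + [O object]
  take object:  [object] + [object]
MRO: P B G F M N O object
render is defined in: G, M, O, P. First along the MRO is P.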